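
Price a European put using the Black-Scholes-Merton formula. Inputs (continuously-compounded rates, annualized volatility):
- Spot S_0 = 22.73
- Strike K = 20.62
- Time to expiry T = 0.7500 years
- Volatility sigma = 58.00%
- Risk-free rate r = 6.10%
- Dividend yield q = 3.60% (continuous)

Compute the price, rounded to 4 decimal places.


d1 = (ln(S/K) + (r - q + 0.5*sigma^2) * T) / (sigma * sqrt(T)) = 0.48243420
d2 = d1 - sigma * sqrt(T) = -0.01986053
exp(-rT) = 0.95528075; exp(-qT) = 0.97336124
P = K * exp(-rT) * N(-d2) - S_0 * exp(-qT) * N(-d1)
N(-d1) = 0.31474876; N(-d2) = 0.50792269
P = 20.6200 * 0.95528075 * 0.50792269 - 22.7300 * 0.97336124 * 0.31474876 = 3.0413

Answer: Price = 3.0413


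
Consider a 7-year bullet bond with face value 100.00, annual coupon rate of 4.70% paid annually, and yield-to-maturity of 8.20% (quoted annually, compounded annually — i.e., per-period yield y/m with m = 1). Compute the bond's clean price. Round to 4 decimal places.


Coupon per period c = face * coupon_rate / m = 4.700000
Periods per year m = 1; per-period yield y/m = 0.082000
Number of cashflows N = 7
Cashflows (t years, CF_t, discount factor 1/(1+y/m)^(m*t), PV):
  t = 1.0000: CF_t = 4.700000, DF = 0.924214, PV = 4.343808
  t = 2.0000: CF_t = 4.700000, DF = 0.854172, PV = 4.014610
  t = 3.0000: CF_t = 4.700000, DF = 0.789438, PV = 3.710360
  t = 4.0000: CF_t = 4.700000, DF = 0.729610, PV = 3.429168
  t = 5.0000: CF_t = 4.700000, DF = 0.674316, PV = 3.169287
  t = 6.0000: CF_t = 4.700000, DF = 0.623213, PV = 2.929101
  t = 7.0000: CF_t = 104.700000, DF = 0.575982, PV = 60.305352
Price P = sum_t PV_t = 81.901686

Answer: Price = 81.9017


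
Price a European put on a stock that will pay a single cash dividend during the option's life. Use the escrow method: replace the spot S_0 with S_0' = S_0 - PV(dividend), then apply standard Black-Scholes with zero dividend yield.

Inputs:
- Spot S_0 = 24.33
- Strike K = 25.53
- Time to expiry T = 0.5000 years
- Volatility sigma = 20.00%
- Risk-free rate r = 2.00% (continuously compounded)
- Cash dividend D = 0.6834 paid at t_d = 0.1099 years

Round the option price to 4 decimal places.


Answer: Price = 2.3426

Derivation:
PV(D) = D * exp(-r * t_d) = 0.6834 * 0.99780441 = 0.68189954
S_0' = S_0 - PV(D) = 24.3300 - 0.68189954 = 23.64810046
d1 = (ln(S_0'/K) + (r + sigma^2/2)*T) / (sigma*sqrt(T)) = -0.40002048
d2 = d1 - sigma*sqrt(T) = -0.54144183
exp(-rT) = 0.99004983
N(-d1) = 0.65542928; N(-d2) = 0.70589846
P = K * exp(-rT) * N(-d2) - S_0' * N(-d1) = 25.5300 * 0.99004983 * 0.70589846 - 23.64810046 * 0.65542928 = 2.3426


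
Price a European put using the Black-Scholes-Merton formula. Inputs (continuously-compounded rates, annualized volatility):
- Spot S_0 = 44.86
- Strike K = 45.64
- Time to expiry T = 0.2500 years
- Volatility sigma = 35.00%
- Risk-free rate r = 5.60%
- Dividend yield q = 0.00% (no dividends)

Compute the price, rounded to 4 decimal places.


d1 = (ln(S/K) + (r - q + 0.5*sigma^2) * T) / (sigma * sqrt(T)) = 0.06899717
d2 = d1 - sigma * sqrt(T) = -0.10600283
exp(-rT) = 0.98609754; exp(-qT) = 1.00000000
P = K * exp(-rT) * N(-d2) - S_0 * exp(-qT) * N(-d1)
N(-d1) = 0.47249594; N(-d2) = 0.54220995
P = 45.6400 * 0.98609754 * 0.54220995 - 44.8600 * 1.00000000 * 0.47249594 = 3.2063

Answer: Price = 3.2063


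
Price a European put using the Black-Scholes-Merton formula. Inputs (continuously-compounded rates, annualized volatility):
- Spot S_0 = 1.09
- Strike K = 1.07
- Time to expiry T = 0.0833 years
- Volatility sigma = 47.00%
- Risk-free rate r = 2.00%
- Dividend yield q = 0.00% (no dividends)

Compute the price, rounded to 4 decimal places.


Answer: Price = 0.0481

Derivation:
d1 = (ln(S/K) + (r - q + 0.5*sigma^2) * T) / (sigma * sqrt(T)) = 0.21662731
d2 = d1 - sigma * sqrt(T) = 0.08097714
exp(-rT) = 0.99833539; exp(-qT) = 1.00000000
P = K * exp(-rT) * N(-d2) - S_0 * exp(-qT) * N(-d1)
N(-d1) = 0.41424940; N(-d2) = 0.46773007
P = 1.0700 * 0.99833539 * 0.46773007 - 1.0900 * 1.00000000 * 0.41424940 = 0.0481


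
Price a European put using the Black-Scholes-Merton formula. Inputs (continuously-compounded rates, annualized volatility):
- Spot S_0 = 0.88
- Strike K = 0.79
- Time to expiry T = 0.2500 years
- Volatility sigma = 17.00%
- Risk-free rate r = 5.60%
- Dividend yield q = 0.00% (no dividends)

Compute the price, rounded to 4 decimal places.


d1 = (ln(S/K) + (r - q + 0.5*sigma^2) * T) / (sigma * sqrt(T)) = 1.47648779
d2 = d1 - sigma * sqrt(T) = 1.39148779
exp(-rT) = 0.98609754; exp(-qT) = 1.00000000
P = K * exp(-rT) * N(-d2) - S_0 * exp(-qT) * N(-d1)
N(-d1) = 0.06990650; N(-d2) = 0.08203878
P = 0.7900 * 0.98609754 * 0.08203878 - 0.8800 * 1.00000000 * 0.06990650 = 0.0024

Answer: Price = 0.0024


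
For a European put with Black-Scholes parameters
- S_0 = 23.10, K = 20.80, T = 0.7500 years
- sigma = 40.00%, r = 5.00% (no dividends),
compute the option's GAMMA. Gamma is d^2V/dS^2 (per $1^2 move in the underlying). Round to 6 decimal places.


Answer: Gamma = 0.042033

Derivation:
d1 = 0.5842196717; d2 = 0.2378095101
phi(d1) = 0.3363527409; exp(-qT) = 1.0000000000; exp(-rT) = 0.9631944177
Gamma = exp(-qT) * phi(d1) / (S * sigma * sqrt(T)) = 1.0000000000 * 0.3363527409 / (23.1000 * 0.4000 * 0.8660254038) = 0.042033


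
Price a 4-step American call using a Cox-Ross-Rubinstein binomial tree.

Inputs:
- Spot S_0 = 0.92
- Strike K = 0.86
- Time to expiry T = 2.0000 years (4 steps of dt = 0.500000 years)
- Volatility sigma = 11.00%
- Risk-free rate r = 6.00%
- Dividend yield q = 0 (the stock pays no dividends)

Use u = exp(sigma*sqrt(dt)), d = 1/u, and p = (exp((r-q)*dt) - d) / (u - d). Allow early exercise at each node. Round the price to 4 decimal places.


dt = T/N = 0.500000
u = exp(sigma*sqrt(dt)) = 1.080887; d = 1/u = 0.925166
p = (exp((r-q)*dt) - d) / (u - d) = 0.676136
Discount per step: exp(-r*dt) = 0.970446
Stock lattice S(k, i) with i counting down-moves:
  k=0: S(0,0) = 0.9200
  k=1: S(1,0) = 0.9944; S(1,1) = 0.8512
  k=2: S(2,0) = 1.0749; S(2,1) = 0.9200; S(2,2) = 0.7875
  k=3: S(3,0) = 1.1618; S(3,1) = 0.9944; S(3,2) = 0.8512; S(3,3) = 0.7285
  k=4: S(4,0) = 1.2558; S(4,1) = 1.0749; S(4,2) = 0.9200; S(4,3) = 0.7875; S(4,4) = 0.6740
Terminal payoffs V(N, i) = max(S_T - K, 0):
  V(4,0) = 0.395766; V(4,1) = 0.214851; V(4,2) = 0.060000; V(4,3) = 0.000000; V(4,4) = 0.000000
Backward induction: V(k, i) = exp(-r*dt) * [p * V(k+1, i) + (1-p) * V(k+1, i+1)]; then take max(V_cont, immediate exercise) for American.
  V(3,0) = exp(-r*dt) * [p*0.395766 + (1-p)*0.214851] = 0.327209; exercise = 0.301792; V(3,0) = max -> 0.327209
  V(3,1) = exp(-r*dt) * [p*0.214851 + (1-p)*0.060000] = 0.159833; exercise = 0.134416; V(3,1) = max -> 0.159833
  V(3,2) = exp(-r*dt) * [p*0.060000 + (1-p)*0.000000] = 0.039369; exercise = 0.000000; V(3,2) = max -> 0.039369
  V(3,3) = exp(-r*dt) * [p*0.000000 + (1-p)*0.000000] = 0.000000; exercise = 0.000000; V(3,3) = max -> 0.000000
  V(2,0) = exp(-r*dt) * [p*0.327209 + (1-p)*0.159833] = 0.264933; exercise = 0.214851; V(2,0) = max -> 0.264933
  V(2,1) = exp(-r*dt) * [p*0.159833 + (1-p)*0.039369] = 0.117248; exercise = 0.060000; V(2,1) = max -> 0.117248
  V(2,2) = exp(-r*dt) * [p*0.039369 + (1-p)*0.000000] = 0.025832; exercise = 0.000000; V(2,2) = max -> 0.025832
  V(1,0) = exp(-r*dt) * [p*0.264933 + (1-p)*0.117248] = 0.210687; exercise = 0.134416; V(1,0) = max -> 0.210687
  V(1,1) = exp(-r*dt) * [p*0.117248 + (1-p)*0.025832] = 0.085052; exercise = 0.000000; V(1,1) = max -> 0.085052
  V(0,0) = exp(-r*dt) * [p*0.210687 + (1-p)*0.085052] = 0.164974; exercise = 0.060000; V(0,0) = max -> 0.164974

Answer: Price = V(0,0) = 0.1650


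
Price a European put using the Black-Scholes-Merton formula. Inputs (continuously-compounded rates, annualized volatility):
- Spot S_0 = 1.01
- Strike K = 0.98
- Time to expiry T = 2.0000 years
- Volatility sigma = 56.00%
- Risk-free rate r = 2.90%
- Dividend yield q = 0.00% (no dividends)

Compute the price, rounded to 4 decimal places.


Answer: Price = 0.2570

Derivation:
d1 = (ln(S/K) + (r - q + 0.5*sigma^2) * T) / (sigma * sqrt(T)) = 0.50728982
d2 = d1 - sigma * sqrt(T) = -0.28466978
exp(-rT) = 0.94364995; exp(-qT) = 1.00000000
P = K * exp(-rT) * N(-d2) - S_0 * exp(-qT) * N(-d1)
N(-d1) = 0.30597574; N(-d2) = 0.61205143
P = 0.9800 * 0.94364995 * 0.61205143 - 1.0100 * 1.00000000 * 0.30597574 = 0.2570


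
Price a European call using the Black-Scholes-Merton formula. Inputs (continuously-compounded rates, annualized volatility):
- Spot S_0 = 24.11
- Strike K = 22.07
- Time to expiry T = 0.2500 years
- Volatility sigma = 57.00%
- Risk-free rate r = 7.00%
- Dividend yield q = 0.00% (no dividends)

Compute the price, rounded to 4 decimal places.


d1 = (ln(S/K) + (r - q + 0.5*sigma^2) * T) / (sigma * sqrt(T)) = 0.51410516
d2 = d1 - sigma * sqrt(T) = 0.22910516
exp(-rT) = 0.98265224; exp(-qT) = 1.00000000
C = S_0 * exp(-qT) * N(d1) - K * exp(-rT) * N(d2)
N(d1) = 0.69641077; N(d2) = 0.59060641
C = 24.1100 * 1.00000000 * 0.69641077 - 22.0700 * 0.98265224 * 0.59060641 = 3.9819

Answer: Price = 3.9819


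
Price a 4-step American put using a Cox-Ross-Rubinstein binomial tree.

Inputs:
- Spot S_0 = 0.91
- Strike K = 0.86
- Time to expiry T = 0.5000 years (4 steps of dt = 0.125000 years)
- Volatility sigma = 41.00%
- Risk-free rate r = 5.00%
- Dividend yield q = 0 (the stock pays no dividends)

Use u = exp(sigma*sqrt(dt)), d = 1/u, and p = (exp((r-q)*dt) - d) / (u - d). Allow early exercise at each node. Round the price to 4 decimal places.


dt = T/N = 0.125000
u = exp(sigma*sqrt(dt)) = 1.155990; d = 1/u = 0.865060
p = (exp((r-q)*dt) - d) / (u - d) = 0.485374
Discount per step: exp(-r*dt) = 0.993769
Stock lattice S(k, i) with i counting down-moves:
  k=0: S(0,0) = 0.9100
  k=1: S(1,0) = 1.0520; S(1,1) = 0.7872
  k=2: S(2,0) = 1.2160; S(2,1) = 0.9100; S(2,2) = 0.6810
  k=3: S(3,0) = 1.4057; S(3,1) = 1.0520; S(3,2) = 0.7872; S(3,3) = 0.5891
  k=4: S(4,0) = 1.6250; S(4,1) = 1.2160; S(4,2) = 0.9100; S(4,3) = 0.6810; S(4,4) = 0.5096
Terminal payoffs V(N, i) = max(K - S_T, 0):
  V(4,0) = 0.000000; V(4,1) = 0.000000; V(4,2) = 0.000000; V(4,3) = 0.179021; V(4,4) = 0.350405
Backward induction: V(k, i) = exp(-r*dt) * [p * V(k+1, i) + (1-p) * V(k+1, i+1)]; then take max(V_cont, immediate exercise) for American.
  V(3,0) = exp(-r*dt) * [p*0.000000 + (1-p)*0.000000] = 0.000000; exercise = 0.000000; V(3,0) = max -> 0.000000
  V(3,1) = exp(-r*dt) * [p*0.000000 + (1-p)*0.000000] = 0.000000; exercise = 0.000000; V(3,1) = max -> 0.000000
  V(3,2) = exp(-r*dt) * [p*0.000000 + (1-p)*0.179021] = 0.091555; exercise = 0.072796; V(3,2) = max -> 0.091555
  V(3,3) = exp(-r*dt) * [p*0.179021 + (1-p)*0.350405] = 0.265555; exercise = 0.270913; V(3,3) = max -> 0.270913
  V(2,0) = exp(-r*dt) * [p*0.000000 + (1-p)*0.000000] = 0.000000; exercise = 0.000000; V(2,0) = max -> 0.000000
  V(2,1) = exp(-r*dt) * [p*0.000000 + (1-p)*0.091555] = 0.046823; exercise = 0.000000; V(2,1) = max -> 0.046823
  V(2,2) = exp(-r*dt) * [p*0.091555 + (1-p)*0.270913] = 0.182712; exercise = 0.179021; V(2,2) = max -> 0.182712
  V(1,0) = exp(-r*dt) * [p*0.000000 + (1-p)*0.046823] = 0.023946; exercise = 0.000000; V(1,0) = max -> 0.023946
  V(1,1) = exp(-r*dt) * [p*0.046823 + (1-p)*0.182712] = 0.116027; exercise = 0.072796; V(1,1) = max -> 0.116027
  V(0,0) = exp(-r*dt) * [p*0.023946 + (1-p)*0.116027] = 0.070889; exercise = 0.000000; V(0,0) = max -> 0.070889

Answer: Price = V(0,0) = 0.0709


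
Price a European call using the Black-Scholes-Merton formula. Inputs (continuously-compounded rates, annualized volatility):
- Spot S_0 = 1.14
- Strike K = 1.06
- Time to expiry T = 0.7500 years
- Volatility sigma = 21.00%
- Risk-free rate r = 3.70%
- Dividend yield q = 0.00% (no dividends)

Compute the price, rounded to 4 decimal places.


d1 = (ln(S/K) + (r - q + 0.5*sigma^2) * T) / (sigma * sqrt(T)) = 0.64359079
d2 = d1 - sigma * sqrt(T) = 0.46172545
exp(-rT) = 0.97263149; exp(-qT) = 1.00000000
C = S_0 * exp(-qT) * N(d1) - K * exp(-rT) * N(d2)
N(d1) = 0.74007959; N(d2) = 0.67786089
C = 1.1400 * 1.00000000 * 0.74007959 - 1.0600 * 0.97263149 * 0.67786089 = 0.1448

Answer: Price = 0.1448


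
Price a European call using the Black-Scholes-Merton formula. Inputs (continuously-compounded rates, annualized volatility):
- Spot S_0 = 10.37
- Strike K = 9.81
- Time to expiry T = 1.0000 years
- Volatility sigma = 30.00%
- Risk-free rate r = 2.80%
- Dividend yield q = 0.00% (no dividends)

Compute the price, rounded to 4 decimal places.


Answer: Price = 1.6477

Derivation:
d1 = (ln(S/K) + (r - q + 0.5*sigma^2) * T) / (sigma * sqrt(T)) = 0.42838250
d2 = d1 - sigma * sqrt(T) = 0.12838250
exp(-rT) = 0.97238837; exp(-qT) = 1.00000000
C = S_0 * exp(-qT) * N(d1) - K * exp(-rT) * N(d2)
N(d1) = 0.66581367; N(d2) = 0.55107686
C = 10.3700 * 1.00000000 * 0.66581367 - 9.8100 * 0.97238837 * 0.55107686 = 1.6477


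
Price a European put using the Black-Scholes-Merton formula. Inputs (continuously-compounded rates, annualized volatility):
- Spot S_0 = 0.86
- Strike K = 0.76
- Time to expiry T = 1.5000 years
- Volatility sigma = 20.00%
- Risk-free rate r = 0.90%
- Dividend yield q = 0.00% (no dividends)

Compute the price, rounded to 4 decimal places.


d1 = (ln(S/K) + (r - q + 0.5*sigma^2) * T) / (sigma * sqrt(T)) = 0.68223987
d2 = d1 - sigma * sqrt(T) = 0.43729089
exp(-rT) = 0.98659072; exp(-qT) = 1.00000000
P = K * exp(-rT) * N(-d2) - S_0 * exp(-qT) * N(-d1)
N(-d1) = 0.24754364; N(-d2) = 0.33095020
P = 0.7600 * 0.98659072 * 0.33095020 - 0.8600 * 1.00000000 * 0.24754364 = 0.0353

Answer: Price = 0.0353


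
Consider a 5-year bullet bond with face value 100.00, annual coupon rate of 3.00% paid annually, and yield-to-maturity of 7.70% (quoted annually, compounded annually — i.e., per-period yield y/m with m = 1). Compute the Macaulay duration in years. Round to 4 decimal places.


Answer: Macaulay duration = 4.6802 years

Derivation:
Coupon per period c = face * coupon_rate / m = 3.000000
Periods per year m = 1; per-period yield y/m = 0.077000
Number of cashflows N = 5
Cashflows (t years, CF_t, discount factor 1/(1+y/m)^(m*t), PV):
  t = 1.0000: CF_t = 3.000000, DF = 0.928505, PV = 2.785515
  t = 2.0000: CF_t = 3.000000, DF = 0.862122, PV = 2.586365
  t = 3.0000: CF_t = 3.000000, DF = 0.800484, PV = 2.401453
  t = 4.0000: CF_t = 3.000000, DF = 0.743254, PV = 2.229762
  t = 5.0000: CF_t = 103.000000, DF = 0.690115, PV = 71.081848
Price P = sum_t PV_t = 81.084943
Macaulay numerator sum_t t * PV_t:
  t * PV_t at t = 1.0000: 2.785515
  t * PV_t at t = 2.0000: 5.172730
  t * PV_t at t = 3.0000: 7.204360
  t * PV_t at t = 4.0000: 8.919047
  t * PV_t at t = 5.0000: 355.409238
Macaulay duration D = (sum_t t * PV_t) / P = 379.490891 / 81.084943 = 4.680165


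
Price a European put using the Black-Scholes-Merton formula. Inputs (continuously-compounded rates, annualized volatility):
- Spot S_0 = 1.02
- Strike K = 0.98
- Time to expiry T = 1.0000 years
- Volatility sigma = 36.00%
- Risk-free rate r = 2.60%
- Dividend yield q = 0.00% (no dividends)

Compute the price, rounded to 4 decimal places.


d1 = (ln(S/K) + (r - q + 0.5*sigma^2) * T) / (sigma * sqrt(T)) = 0.36334815
d2 = d1 - sigma * sqrt(T) = 0.00334815
exp(-rT) = 0.97433509; exp(-qT) = 1.00000000
P = K * exp(-rT) * N(-d2) - S_0 * exp(-qT) * N(-d1)
N(-d1) = 0.35817241; N(-d2) = 0.49866428
P = 0.9800 * 0.97433509 * 0.49866428 - 1.0200 * 1.00000000 * 0.35817241 = 0.1108

Answer: Price = 0.1108


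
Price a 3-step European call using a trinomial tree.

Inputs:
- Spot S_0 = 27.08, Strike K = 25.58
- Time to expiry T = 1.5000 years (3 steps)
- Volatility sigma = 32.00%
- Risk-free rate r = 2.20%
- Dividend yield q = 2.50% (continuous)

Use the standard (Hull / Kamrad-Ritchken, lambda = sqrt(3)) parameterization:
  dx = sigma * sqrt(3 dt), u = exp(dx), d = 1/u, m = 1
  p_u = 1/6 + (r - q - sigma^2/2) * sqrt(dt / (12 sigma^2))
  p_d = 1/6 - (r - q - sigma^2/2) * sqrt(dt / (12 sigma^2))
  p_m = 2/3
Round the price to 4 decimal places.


dt = T/N = 0.500000; dx = sigma*sqrt(3*dt) = 0.391918
u = exp(dx) = 1.479817; d = 1/u = 0.675759
p_u = 0.132093, p_m = 0.666667, p_d = 0.201240
Discount per step: exp(-r*dt) = 0.989060
Stock lattice S(k, j) with j the centered position index:
  k=0: S(0,+0) = 27.0800
  k=1: S(1,-1) = 18.2996; S(1,+0) = 27.0800; S(1,+1) = 40.0734
  k=2: S(2,-2) = 12.3661; S(2,-1) = 18.2996; S(2,+0) = 27.0800; S(2,+1) = 40.0734; S(2,+2) = 59.3014
  k=3: S(3,-3) = 8.3565; S(3,-2) = 12.3661; S(3,-1) = 18.2996; S(3,+0) = 27.0800; S(3,+1) = 40.0734; S(3,+2) = 59.3014; S(3,+3) = 87.7551
Terminal payoffs V(N, j) = max(S_T - K, 0):
  V(3,-3) = 0.000000; V(3,-2) = 0.000000; V(3,-1) = 0.000000; V(3,+0) = 1.500000; V(3,+1) = 14.493441; V(3,+2) = 33.721356; V(3,+3) = 62.175148
Backward induction: V(k, j) = exp(-r*dt) * [p_u * V(k+1, j+1) + p_m * V(k+1, j) + p_d * V(k+1, j-1)]
  V(2,-2) = exp(-r*dt) * [p_u*0.000000 + p_m*0.000000 + p_d*0.000000] = 0.000000
  V(2,-1) = exp(-r*dt) * [p_u*1.500000 + p_m*0.000000 + p_d*0.000000] = 0.195972
  V(2,+0) = exp(-r*dt) * [p_u*14.493441 + p_m*1.500000 + p_d*0.000000] = 2.882601
  V(2,+1) = exp(-r*dt) * [p_u*33.721356 + p_m*14.493441 + p_d*1.500000] = 14.260780
  V(2,+2) = exp(-r*dt) * [p_u*62.175148 + p_m*33.721356 + p_d*14.493441] = 33.242788
  V(1,-1) = exp(-r*dt) * [p_u*2.882601 + p_m*0.195972 + p_d*0.000000] = 0.505825
  V(1,+0) = exp(-r*dt) * [p_u*14.260780 + p_m*2.882601 + p_d*0.195972] = 3.802860
  V(1,+1) = exp(-r*dt) * [p_u*33.242788 + p_m*14.260780 + p_d*2.882601] = 14.320036
  V(0,+0) = exp(-r*dt) * [p_u*14.320036 + p_m*3.802860 + p_d*0.505825] = 4.479069

Answer: Price = V(0,0) = 4.4791


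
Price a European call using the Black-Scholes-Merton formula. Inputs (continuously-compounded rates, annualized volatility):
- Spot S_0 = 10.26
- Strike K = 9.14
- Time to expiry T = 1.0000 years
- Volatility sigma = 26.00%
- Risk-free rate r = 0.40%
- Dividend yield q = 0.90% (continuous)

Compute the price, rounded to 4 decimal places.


d1 = (ln(S/K) + (r - q + 0.5*sigma^2) * T) / (sigma * sqrt(T)) = 0.55535559
d2 = d1 - sigma * sqrt(T) = 0.29535559
exp(-rT) = 0.99600799; exp(-qT) = 0.99104038
C = S_0 * exp(-qT) * N(d1) - K * exp(-rT) * N(d2)
N(d1) = 0.71067427; N(d2) = 0.61613887
C = 10.2600 * 0.99104038 * 0.71067427 - 9.1400 * 0.99600799 * 0.61613887 = 1.6172

Answer: Price = 1.6172


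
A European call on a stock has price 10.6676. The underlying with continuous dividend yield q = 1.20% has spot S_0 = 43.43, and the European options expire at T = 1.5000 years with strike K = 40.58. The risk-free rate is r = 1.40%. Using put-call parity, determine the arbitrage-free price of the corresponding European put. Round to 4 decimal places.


Put-call parity: C - P = S_0 * exp(-qT) - K * exp(-rT).
S_0 * exp(-qT) = 43.4300 * 0.98216103 = 42.65525364
K * exp(-rT) = 40.5800 * 0.97921896 = 39.73670558
P = C - S*exp(-qT) + K*exp(-rT)
P = 10.6676 - 42.65525364 + 39.73670558 = 7.7491

Answer: Put price = 7.7491


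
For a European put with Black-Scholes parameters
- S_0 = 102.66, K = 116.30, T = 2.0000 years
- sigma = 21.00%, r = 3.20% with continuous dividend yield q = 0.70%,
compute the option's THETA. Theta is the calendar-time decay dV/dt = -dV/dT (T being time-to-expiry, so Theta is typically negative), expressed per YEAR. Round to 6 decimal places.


Answer: Theta = -1.077780

Derivation:
d1 = -0.1032056099; d2 = -0.4001904580
phi(d1) = 0.3968232815; exp(-qT) = 0.9860975443; exp(-rT) = 0.9380049995
Theta = -S*exp(-qT)*phi(d1)*sigma/(2*sqrt(T)) + r*K*exp(-rT)*N(-d2) - q*S*exp(-qT)*N(-d1)
N(-d1) = 0.5411001062; N(-d2) = 0.6554918789; sqrt(T) = 1.4142135624
Term 1 = -102.6600 * 0.9860975443 * 0.3968232815 * 0.2100 / (2 * 1.4142135624) = -2.9825833051
Term 2 = 0.0320 * 116.3000 * 0.9380049995 * 0.6554918789 = 2.2882431009
Term 3 = -0.0070 * 102.6600 * 0.9860975443 * 0.5411001062 = -0.3834394529
Theta = -2.9825833051 + (2.2882431009) + (-0.3834394529) = -1.077780


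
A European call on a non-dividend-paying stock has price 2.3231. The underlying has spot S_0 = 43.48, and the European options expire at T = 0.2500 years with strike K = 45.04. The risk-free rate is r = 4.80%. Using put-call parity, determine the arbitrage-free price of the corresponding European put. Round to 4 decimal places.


Answer: Put price = 3.3458

Derivation:
Put-call parity: C - P = S_0 * exp(-qT) - K * exp(-rT).
S_0 * exp(-qT) = 43.4800 * 1.00000000 = 43.48000000
K * exp(-rT) = 45.0400 * 0.98807171 = 44.50274995
P = C - S*exp(-qT) + K*exp(-rT)
P = 2.3231 - 43.48000000 + 44.50274995 = 3.3458


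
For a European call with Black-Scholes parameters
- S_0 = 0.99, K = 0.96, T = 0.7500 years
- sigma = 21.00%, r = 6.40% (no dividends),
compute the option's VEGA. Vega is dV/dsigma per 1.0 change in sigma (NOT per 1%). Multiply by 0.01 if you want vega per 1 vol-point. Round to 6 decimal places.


d1 = 0.5240644611; d2 = 0.3421991263
phi(d1) = 0.3477538723; exp(-qT) = 1.0000000000; exp(-rT) = 0.9531337871
Vega = S * exp(-qT) * phi(d1) * sqrt(T) = 0.9900 * 1.0000000000 * 0.3477538723 * 0.8660254038 = 0.298152

Answer: Vega = 0.298152


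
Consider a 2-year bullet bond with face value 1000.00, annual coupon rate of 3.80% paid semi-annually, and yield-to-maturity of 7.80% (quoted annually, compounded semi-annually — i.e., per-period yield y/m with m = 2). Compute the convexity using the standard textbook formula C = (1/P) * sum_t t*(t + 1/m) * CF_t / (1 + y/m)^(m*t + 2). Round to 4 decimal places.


Answer: Convexity = 4.4541

Derivation:
Coupon per period c = face * coupon_rate / m = 19.000000
Periods per year m = 2; per-period yield y/m = 0.039000
Number of cashflows N = 4
Cashflows (t years, CF_t, discount factor 1/(1+y/m)^(m*t), PV):
  t = 0.5000: CF_t = 19.000000, DF = 0.962464, PV = 18.286814
  t = 1.0000: CF_t = 19.000000, DF = 0.926337, PV = 17.600399
  t = 1.5000: CF_t = 19.000000, DF = 0.891566, PV = 16.939749
  t = 2.0000: CF_t = 1019.000000, DF = 0.858100, PV = 874.403714
Price P = sum_t PV_t = 927.230676
Convexity numerator sum_t t*(t + 1/m) * CF_t / (1+y/m)^(m*t + 2):
  t = 0.5000: term = 8.469874
  t = 1.0000: term = 24.455845
  t = 1.5000: term = 47.075736
  t = 2.0000: term = 4049.961577
Convexity = (1/P) * sum = 4129.963032 / 927.230676 = 4.454084


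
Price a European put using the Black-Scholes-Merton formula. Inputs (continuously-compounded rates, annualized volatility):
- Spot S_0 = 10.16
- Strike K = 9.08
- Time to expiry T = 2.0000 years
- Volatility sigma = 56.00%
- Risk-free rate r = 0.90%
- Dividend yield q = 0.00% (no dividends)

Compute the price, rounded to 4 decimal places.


Answer: Price = 2.3535

Derivation:
d1 = (ln(S/K) + (r - q + 0.5*sigma^2) * T) / (sigma * sqrt(T)) = 0.56061477
d2 = d1 - sigma * sqrt(T) = -0.23134482
exp(-rT) = 0.98216103; exp(-qT) = 1.00000000
P = K * exp(-rT) * N(-d2) - S_0 * exp(-qT) * N(-d1)
N(-d1) = 0.28753009; N(-d2) = 0.59147654
P = 9.0800 * 0.98216103 * 0.59147654 - 10.1600 * 1.00000000 * 0.28753009 = 2.3535


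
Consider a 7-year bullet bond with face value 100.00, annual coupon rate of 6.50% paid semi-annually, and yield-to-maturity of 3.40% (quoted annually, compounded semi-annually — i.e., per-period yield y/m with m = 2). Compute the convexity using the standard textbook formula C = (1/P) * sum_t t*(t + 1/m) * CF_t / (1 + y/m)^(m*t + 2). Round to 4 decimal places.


Answer: Convexity = 39.8078

Derivation:
Coupon per period c = face * coupon_rate / m = 3.250000
Periods per year m = 2; per-period yield y/m = 0.017000
Number of cashflows N = 14
Cashflows (t years, CF_t, discount factor 1/(1+y/m)^(m*t), PV):
  t = 0.5000: CF_t = 3.250000, DF = 0.983284, PV = 3.195674
  t = 1.0000: CF_t = 3.250000, DF = 0.966848, PV = 3.142255
  t = 1.5000: CF_t = 3.250000, DF = 0.950686, PV = 3.089730
  t = 2.0000: CF_t = 3.250000, DF = 0.934795, PV = 3.038082
  t = 2.5000: CF_t = 3.250000, DF = 0.919169, PV = 2.987298
  t = 3.0000: CF_t = 3.250000, DF = 0.903804, PV = 2.937363
  t = 3.5000: CF_t = 3.250000, DF = 0.888696, PV = 2.888263
  t = 4.0000: CF_t = 3.250000, DF = 0.873841, PV = 2.839983
  t = 4.5000: CF_t = 3.250000, DF = 0.859234, PV = 2.792510
  t = 5.0000: CF_t = 3.250000, DF = 0.844871, PV = 2.745831
  t = 5.5000: CF_t = 3.250000, DF = 0.830748, PV = 2.699932
  t = 6.0000: CF_t = 3.250000, DF = 0.816862, PV = 2.654801
  t = 6.5000: CF_t = 3.250000, DF = 0.803207, PV = 2.610424
  t = 7.0000: CF_t = 103.250000, DF = 0.789781, PV = 81.544884
Price P = sum_t PV_t = 119.167030
Convexity numerator sum_t t*(t + 1/m) * CF_t / (1+y/m)^(m*t + 2):
  t = 0.5000: term = 1.544865
  t = 1.0000: term = 4.557124
  t = 1.5000: term = 8.961895
  t = 2.0000: term = 14.686816
  t = 2.5000: term = 21.661970
  t = 3.0000: term = 29.819821
  t = 3.5000: term = 39.095144
  t = 4.0000: term = 49.424961
  t = 4.5000: term = 60.748477
  t = 5.0000: term = 73.007020
  t = 5.5000: term = 86.143976
  t = 6.0000: term = 100.104737
  t = 6.5000: term = 114.836637
  t = 7.0000: term = 4139.178132
Convexity = (1/P) * sum = 4743.771575 / 119.167030 = 39.807752


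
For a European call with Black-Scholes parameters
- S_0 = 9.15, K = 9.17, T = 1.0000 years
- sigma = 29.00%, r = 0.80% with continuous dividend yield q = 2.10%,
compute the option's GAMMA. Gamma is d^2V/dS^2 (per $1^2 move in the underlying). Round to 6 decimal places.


d1 = 0.0926434242; d2 = -0.1973565758
phi(d1) = 0.3972339269; exp(-qT) = 0.9792189646; exp(-rT) = 0.9920319148
Gamma = exp(-qT) * phi(d1) / (S * sigma * sqrt(T)) = 0.9792189646 * 0.3972339269 / (9.1500 * 0.2900 * 1.0000000000) = 0.146591

Answer: Gamma = 0.146591


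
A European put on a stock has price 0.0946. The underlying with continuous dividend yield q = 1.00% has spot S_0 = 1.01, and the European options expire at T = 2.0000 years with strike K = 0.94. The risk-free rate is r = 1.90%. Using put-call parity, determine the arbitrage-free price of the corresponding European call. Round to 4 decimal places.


Answer: Call price = 0.1797

Derivation:
Put-call parity: C - P = S_0 * exp(-qT) - K * exp(-rT).
S_0 * exp(-qT) = 1.0100 * 0.98019867 = 0.99000066
K * exp(-rT) = 0.9400 * 0.96271294 = 0.90495016
C = P + S*exp(-qT) - K*exp(-rT)
C = 0.0946 + 0.99000066 - 0.90495016 = 0.1797


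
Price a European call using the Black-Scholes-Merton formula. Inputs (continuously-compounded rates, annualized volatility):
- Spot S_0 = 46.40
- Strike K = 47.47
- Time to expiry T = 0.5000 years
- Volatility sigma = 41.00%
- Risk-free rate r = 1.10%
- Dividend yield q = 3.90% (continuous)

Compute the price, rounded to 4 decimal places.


d1 = (ln(S/K) + (r - q + 0.5*sigma^2) * T) / (sigma * sqrt(T)) = 0.01802787
d2 = d1 - sigma * sqrt(T) = -0.27188591
exp(-rT) = 0.99451510; exp(-qT) = 0.98068890
C = S_0 * exp(-qT) * N(d1) - K * exp(-rT) * N(d2)
N(d1) = 0.50719169; N(d2) = 0.39285487
C = 46.4000 * 0.98068890 * 0.50719169 - 47.4700 * 0.99451510 * 0.39285487 = 4.5327

Answer: Price = 4.5327


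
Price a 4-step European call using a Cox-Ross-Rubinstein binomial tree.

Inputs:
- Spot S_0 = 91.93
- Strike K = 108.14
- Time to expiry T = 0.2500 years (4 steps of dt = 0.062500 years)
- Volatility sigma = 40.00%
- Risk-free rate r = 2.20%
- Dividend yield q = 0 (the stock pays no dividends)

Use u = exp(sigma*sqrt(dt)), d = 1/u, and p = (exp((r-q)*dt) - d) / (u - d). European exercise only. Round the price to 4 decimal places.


dt = T/N = 0.062500
u = exp(sigma*sqrt(dt)) = 1.105171; d = 1/u = 0.904837
p = (exp((r-q)*dt) - d) / (u - d) = 0.481889
Discount per step: exp(-r*dt) = 0.998626
Stock lattice S(k, i) with i counting down-moves:
  k=0: S(0,0) = 91.9300
  k=1: S(1,0) = 101.5984; S(1,1) = 83.1817
  k=2: S(2,0) = 112.2836; S(2,1) = 91.9300; S(2,2) = 75.2659
  k=3: S(3,0) = 124.0925; S(3,1) = 101.5984; S(3,2) = 83.1817; S(3,3) = 68.1034
  k=4: S(4,0) = 137.1434; S(4,1) = 112.2836; S(4,2) = 91.9300; S(4,3) = 75.2659; S(4,4) = 61.6225
Terminal payoffs V(N, i) = max(S_T - K, 0):
  V(4,0) = 29.003444; V(4,1) = 4.143556; V(4,2) = 0.000000; V(4,3) = 0.000000; V(4,4) = 0.000000
Backward induction: V(k, i) = exp(-r*dt) * [p * V(k+1, i) + (1-p) * V(k+1, i+1)].
  V(3,0) = exp(-r*dt) * [p*29.003444 + (1-p)*4.143556] = 16.101111
  V(3,1) = exp(-r*dt) * [p*4.143556 + (1-p)*0.000000] = 1.993991
  V(3,2) = exp(-r*dt) * [p*0.000000 + (1-p)*0.000000] = 0.000000
  V(3,3) = exp(-r*dt) * [p*0.000000 + (1-p)*0.000000] = 0.000000
  V(2,0) = exp(-r*dt) * [p*16.101111 + (1-p)*1.993991] = 8.779977
  V(2,1) = exp(-r*dt) * [p*1.993991 + (1-p)*0.000000] = 0.959562
  V(2,2) = exp(-r*dt) * [p*0.000000 + (1-p)*0.000000] = 0.000000
  V(1,0) = exp(-r*dt) * [p*8.779977 + (1-p)*0.959562] = 4.721638
  V(1,1) = exp(-r*dt) * [p*0.959562 + (1-p)*0.000000] = 0.461767
  V(0,0) = exp(-r*dt) * [p*4.721638 + (1-p)*0.461767] = 2.511097

Answer: Price = V(0,0) = 2.5111


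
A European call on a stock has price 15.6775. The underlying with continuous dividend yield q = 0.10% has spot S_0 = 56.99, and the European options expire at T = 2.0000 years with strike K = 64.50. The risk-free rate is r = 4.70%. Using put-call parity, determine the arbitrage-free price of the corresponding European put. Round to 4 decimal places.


Put-call parity: C - P = S_0 * exp(-qT) - K * exp(-rT).
S_0 * exp(-qT) = 56.9900 * 0.99800200 = 56.87613390
K * exp(-rT) = 64.5000 * 0.91028276 = 58.71323816
P = C - S*exp(-qT) + K*exp(-rT)
P = 15.6775 - 56.87613390 + 58.71323816 = 17.5146

Answer: Put price = 17.5146


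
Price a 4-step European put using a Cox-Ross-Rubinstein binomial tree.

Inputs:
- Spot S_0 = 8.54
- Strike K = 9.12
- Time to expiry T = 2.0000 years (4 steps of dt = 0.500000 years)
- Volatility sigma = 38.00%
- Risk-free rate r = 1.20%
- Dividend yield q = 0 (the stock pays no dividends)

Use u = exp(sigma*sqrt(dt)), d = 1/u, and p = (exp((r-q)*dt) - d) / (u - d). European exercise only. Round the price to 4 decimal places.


dt = T/N = 0.500000
u = exp(sigma*sqrt(dt)) = 1.308263; d = 1/u = 0.764372
p = (exp((r-q)*dt) - d) / (u - d) = 0.444291
Discount per step: exp(-r*dt) = 0.994018
Stock lattice S(k, i) with i counting down-moves:
  k=0: S(0,0) = 8.5400
  k=1: S(1,0) = 11.1726; S(1,1) = 6.5277
  k=2: S(2,0) = 14.6167; S(2,1) = 8.5400; S(2,2) = 4.9896
  k=3: S(3,0) = 19.1224; S(3,1) = 11.1726; S(3,2) = 6.5277; S(3,3) = 3.8139
  k=4: S(4,0) = 25.0172; S(4,1) = 14.6167; S(4,2) = 8.5400; S(4,3) = 4.9896; S(4,4) = 2.9153
Terminal payoffs V(N, i) = max(K - S_T, 0):
  V(4,0) = 0.000000; V(4,1) = 0.000000; V(4,2) = 0.580000; V(4,3) = 4.130380; V(4,4) = 6.204741
Backward induction: V(k, i) = exp(-r*dt) * [p * V(k+1, i) + (1-p) * V(k+1, i+1)].
  V(3,0) = exp(-r*dt) * [p*0.000000 + (1-p)*0.000000] = 0.000000
  V(3,1) = exp(-r*dt) * [p*0.000000 + (1-p)*0.580000] = 0.320383
  V(3,2) = exp(-r*dt) * [p*0.580000 + (1-p)*4.130380] = 2.537706
  V(3,3) = exp(-r*dt) * [p*4.130380 + (1-p)*6.204741] = 5.251517
  V(2,0) = exp(-r*dt) * [p*0.000000 + (1-p)*0.320383] = 0.176975
  V(2,1) = exp(-r*dt) * [p*0.320383 + (1-p)*2.537706] = 1.543282
  V(2,2) = exp(-r*dt) * [p*2.537706 + (1-p)*5.251517] = 4.021594
  V(1,0) = exp(-r*dt) * [p*0.176975 + (1-p)*1.543282] = 0.930644
  V(1,1) = exp(-r*dt) * [p*1.543282 + (1-p)*4.021594] = 2.903032
  V(0,0) = exp(-r*dt) * [p*0.930644 + (1-p)*2.903032] = 2.014594

Answer: Price = V(0,0) = 2.0146


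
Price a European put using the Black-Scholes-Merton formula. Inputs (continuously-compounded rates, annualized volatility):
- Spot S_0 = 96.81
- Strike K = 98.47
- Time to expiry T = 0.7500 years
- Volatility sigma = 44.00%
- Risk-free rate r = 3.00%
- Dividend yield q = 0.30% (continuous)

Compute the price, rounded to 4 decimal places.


Answer: Price = 14.4156

Derivation:
d1 = (ln(S/K) + (r - q + 0.5*sigma^2) * T) / (sigma * sqrt(T)) = 0.19905033
d2 = d1 - sigma * sqrt(T) = -0.18200085
exp(-rT) = 0.97775124; exp(-qT) = 0.99775253
P = K * exp(-rT) * N(-d2) - S_0 * exp(-qT) * N(-d1)
N(-d1) = 0.42111169; N(-d2) = 0.57220897
P = 98.4700 * 0.97775124 * 0.57220897 - 96.8100 * 0.99775253 * 0.42111169 = 14.4156


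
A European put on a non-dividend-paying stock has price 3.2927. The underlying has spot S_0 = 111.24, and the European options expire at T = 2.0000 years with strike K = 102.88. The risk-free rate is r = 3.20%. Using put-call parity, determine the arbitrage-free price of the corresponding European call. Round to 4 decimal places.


Answer: Call price = 18.0307

Derivation:
Put-call parity: C - P = S_0 * exp(-qT) - K * exp(-rT).
S_0 * exp(-qT) = 111.2400 * 1.00000000 = 111.24000000
K * exp(-rT) = 102.8800 * 0.93800500 = 96.50195435
C = P + S*exp(-qT) - K*exp(-rT)
C = 3.2927 + 111.24000000 - 96.50195435 = 18.0307


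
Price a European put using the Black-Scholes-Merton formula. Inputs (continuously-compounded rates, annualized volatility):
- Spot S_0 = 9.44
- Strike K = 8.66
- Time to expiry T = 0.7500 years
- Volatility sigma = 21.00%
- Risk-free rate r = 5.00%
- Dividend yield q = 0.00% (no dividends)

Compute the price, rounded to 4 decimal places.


d1 = (ln(S/K) + (r - q + 0.5*sigma^2) * T) / (sigma * sqrt(T)) = 0.77133313
d2 = d1 - sigma * sqrt(T) = 0.58946779
exp(-rT) = 0.96319442; exp(-qT) = 1.00000000
P = K * exp(-rT) * N(-d2) - S_0 * exp(-qT) * N(-d1)
N(-d1) = 0.22025475; N(-d2) = 0.27777376
P = 8.6600 * 0.96319442 * 0.27777376 - 9.4400 * 1.00000000 * 0.22025475 = 0.2378

Answer: Price = 0.2378


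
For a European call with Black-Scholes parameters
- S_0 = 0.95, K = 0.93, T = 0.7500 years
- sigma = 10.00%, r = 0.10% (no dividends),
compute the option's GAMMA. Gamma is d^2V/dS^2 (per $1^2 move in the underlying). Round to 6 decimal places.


Answer: Gamma = 4.638925

Derivation:
d1 = 0.2976517587; d2 = 0.2110492183
phi(d1) = 0.3816555350; exp(-qT) = 1.0000000000; exp(-rT) = 0.9992502812
Gamma = exp(-qT) * phi(d1) / (S * sigma * sqrt(T)) = 1.0000000000 * 0.3816555350 / (0.9500 * 0.1000 * 0.8660254038) = 4.638925


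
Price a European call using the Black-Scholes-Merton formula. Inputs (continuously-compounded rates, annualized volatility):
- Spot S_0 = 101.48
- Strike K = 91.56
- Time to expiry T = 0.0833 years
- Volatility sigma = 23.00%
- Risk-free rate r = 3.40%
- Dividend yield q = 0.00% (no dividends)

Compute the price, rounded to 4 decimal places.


d1 = (ln(S/K) + (r - q + 0.5*sigma^2) * T) / (sigma * sqrt(T)) = 1.62548166
d2 = d1 - sigma * sqrt(T) = 1.55909966
exp(-rT) = 0.99717181; exp(-qT) = 1.00000000
C = S_0 * exp(-qT) * N(d1) - K * exp(-rT) * N(d2)
N(d1) = 0.94797002; N(d2) = 0.94051360
C = 101.4800 * 1.00000000 * 0.94797002 - 91.5600 * 0.99717181 * 0.94051360 = 10.3301

Answer: Price = 10.3301


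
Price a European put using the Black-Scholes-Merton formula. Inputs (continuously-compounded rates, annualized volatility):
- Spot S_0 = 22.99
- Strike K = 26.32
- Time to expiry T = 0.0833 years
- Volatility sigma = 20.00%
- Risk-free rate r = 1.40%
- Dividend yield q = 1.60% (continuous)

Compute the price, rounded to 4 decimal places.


Answer: Price = 3.3345

Derivation:
d1 = (ln(S/K) + (r - q + 0.5*sigma^2) * T) / (sigma * sqrt(T)) = -2.31743427
d2 = d1 - sigma * sqrt(T) = -2.37515775
exp(-rT) = 0.99883448; exp(-qT) = 0.99866809
P = K * exp(-rT) * N(-d2) - S_0 * exp(-qT) * N(-d1)
N(-d1) = 0.98975996; N(-d2) = 0.99122927
P = 26.3200 * 0.99883448 * 0.99122927 - 22.9900 * 0.99866809 * 0.98975996 = 3.3345


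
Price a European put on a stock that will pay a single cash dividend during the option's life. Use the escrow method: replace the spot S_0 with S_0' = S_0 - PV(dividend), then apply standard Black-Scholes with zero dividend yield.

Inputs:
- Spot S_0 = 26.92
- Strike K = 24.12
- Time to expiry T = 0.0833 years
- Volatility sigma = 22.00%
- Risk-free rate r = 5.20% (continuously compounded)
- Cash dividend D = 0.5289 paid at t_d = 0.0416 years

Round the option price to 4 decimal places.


Answer: Price = 0.0483

Derivation:
PV(D) = D * exp(-r * t_d) = 0.5289 * 0.99783914 = 0.52775712
S_0' = S_0 - PV(D) = 26.9200 - 0.52775712 = 26.39224288
d1 = (ln(S_0'/K) + (r + sigma^2/2)*T) / (sigma*sqrt(T)) = 1.51783558
d2 = d1 - sigma*sqrt(T) = 1.45433975
exp(-rT) = 0.99567777
N(-d1) = 0.06452793; N(-d2) = 0.07292607
P = K * exp(-rT) * N(-d2) - S_0' * N(-d1) = 24.1200 * 0.99567777 * 0.07292607 - 26.39224288 * 0.06452793 = 0.0483


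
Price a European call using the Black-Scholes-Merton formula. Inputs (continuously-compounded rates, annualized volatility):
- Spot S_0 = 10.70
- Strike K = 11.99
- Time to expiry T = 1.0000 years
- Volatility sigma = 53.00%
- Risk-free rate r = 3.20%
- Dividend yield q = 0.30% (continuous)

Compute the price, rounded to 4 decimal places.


d1 = (ln(S/K) + (r - q + 0.5*sigma^2) * T) / (sigma * sqrt(T)) = 0.10494485
d2 = d1 - sigma * sqrt(T) = -0.42505515
exp(-rT) = 0.96850658; exp(-qT) = 0.99700450
C = S_0 * exp(-qT) * N(d1) - K * exp(-rT) * N(d2)
N(d1) = 0.54179022; N(d2) = 0.33539824
C = 10.7000 * 0.99700450 * 0.54179022 - 11.9900 * 0.96850658 * 0.33539824 = 1.8850

Answer: Price = 1.8850


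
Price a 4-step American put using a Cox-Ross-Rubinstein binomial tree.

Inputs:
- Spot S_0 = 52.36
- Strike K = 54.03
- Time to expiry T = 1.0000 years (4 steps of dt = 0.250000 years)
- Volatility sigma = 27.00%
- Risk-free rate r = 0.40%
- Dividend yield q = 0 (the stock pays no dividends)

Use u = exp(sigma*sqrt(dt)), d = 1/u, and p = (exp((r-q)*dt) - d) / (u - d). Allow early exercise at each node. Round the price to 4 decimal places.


Answer: Price = V(0,0) = 6.4315

Derivation:
dt = T/N = 0.250000
u = exp(sigma*sqrt(dt)) = 1.144537; d = 1/u = 0.873716
p = (exp((r-q)*dt) - d) / (u - d) = 0.469995
Discount per step: exp(-r*dt) = 0.999000
Stock lattice S(k, i) with i counting down-moves:
  k=0: S(0,0) = 52.3600
  k=1: S(1,0) = 59.9279; S(1,1) = 45.7478
  k=2: S(2,0) = 68.5897; S(2,1) = 52.3600; S(2,2) = 39.9706
  k=3: S(3,0) = 78.5035; S(3,1) = 59.9279; S(3,2) = 45.7478; S(3,3) = 34.9229
  k=4: S(4,0) = 89.8501; S(4,1) = 68.5897; S(4,2) = 52.3600; S(4,3) = 39.9706; S(4,4) = 30.5127
Terminal payoffs V(N, i) = max(K - S_T, 0):
  V(4,0) = 0.000000; V(4,1) = 0.000000; V(4,2) = 1.670000; V(4,3) = 14.059450; V(4,4) = 23.517302
Backward induction: V(k, i) = exp(-r*dt) * [p * V(k+1, i) + (1-p) * V(k+1, i+1)]; then take max(V_cont, immediate exercise) for American.
  V(3,0) = exp(-r*dt) * [p*0.000000 + (1-p)*0.000000] = 0.000000; exercise = 0.000000; V(3,0) = max -> 0.000000
  V(3,1) = exp(-r*dt) * [p*0.000000 + (1-p)*1.670000] = 0.884223; exercise = 0.000000; V(3,1) = max -> 0.884223
  V(3,2) = exp(-r*dt) * [p*1.670000 + (1-p)*14.059450] = 8.228232; exercise = 8.282235; V(3,2) = max -> 8.282235
  V(3,3) = exp(-r*dt) * [p*14.059450 + (1-p)*23.517302] = 19.053091; exercise = 19.107094; V(3,3) = max -> 19.107094
  V(2,0) = exp(-r*dt) * [p*0.000000 + (1-p)*0.884223] = 0.468174; exercise = 0.000000; V(2,0) = max -> 0.468174
  V(2,1) = exp(-r*dt) * [p*0.884223 + (1-p)*8.282235] = 4.800400; exercise = 1.670000; V(2,1) = max -> 4.800400
  V(2,2) = exp(-r*dt) * [p*8.282235 + (1-p)*19.107094] = 14.005447; exercise = 14.059450; V(2,2) = max -> 14.059450
  V(1,0) = exp(-r*dt) * [p*0.468174 + (1-p)*4.800400] = 2.761510; exercise = 0.000000; V(1,0) = max -> 2.761510
  V(1,1) = exp(-r*dt) * [p*4.800400 + (1-p)*14.059450] = 9.698035; exercise = 8.282235; V(1,1) = max -> 9.698035
  V(0,0) = exp(-r*dt) * [p*2.761510 + (1-p)*9.698035] = 6.431465; exercise = 1.670000; V(0,0) = max -> 6.431465


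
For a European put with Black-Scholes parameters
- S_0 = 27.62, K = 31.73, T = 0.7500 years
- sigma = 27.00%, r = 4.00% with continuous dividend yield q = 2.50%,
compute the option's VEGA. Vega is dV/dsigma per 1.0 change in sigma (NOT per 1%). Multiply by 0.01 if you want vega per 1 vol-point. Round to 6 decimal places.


d1 = -0.4282440351; d2 = -0.6620708941
phi(d1) = 0.3639877703; exp(-qT) = 0.9814246877; exp(-rT) = 0.9704455335
Vega = S * exp(-qT) * phi(d1) * sqrt(T) = 27.6200 * 0.9814246877 * 0.3639877703 * 0.8660254038 = 8.544725

Answer: Vega = 8.544725


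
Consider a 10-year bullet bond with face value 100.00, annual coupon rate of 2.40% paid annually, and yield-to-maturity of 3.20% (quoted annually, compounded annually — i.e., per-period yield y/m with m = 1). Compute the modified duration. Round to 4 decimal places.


Coupon per period c = face * coupon_rate / m = 2.400000
Periods per year m = 1; per-period yield y/m = 0.032000
Number of cashflows N = 10
Cashflows (t years, CF_t, discount factor 1/(1+y/m)^(m*t), PV):
  t = 1.0000: CF_t = 2.400000, DF = 0.968992, PV = 2.325581
  t = 2.0000: CF_t = 2.400000, DF = 0.938946, PV = 2.253470
  t = 3.0000: CF_t = 2.400000, DF = 0.909831, PV = 2.183595
  t = 4.0000: CF_t = 2.400000, DF = 0.881620, PV = 2.115887
  t = 5.0000: CF_t = 2.400000, DF = 0.854283, PV = 2.050278
  t = 6.0000: CF_t = 2.400000, DF = 0.827793, PV = 1.986704
  t = 7.0000: CF_t = 2.400000, DF = 0.802125, PV = 1.925100
  t = 8.0000: CF_t = 2.400000, DF = 0.777253, PV = 1.865407
  t = 9.0000: CF_t = 2.400000, DF = 0.753152, PV = 1.807565
  t = 10.0000: CF_t = 102.400000, DF = 0.729799, PV = 74.731377
Price P = sum_t PV_t = 93.244965
First compute Macaulay numerator sum_t t * PV_t:
  t * PV_t at t = 1.0000: 2.325581
  t * PV_t at t = 2.0000: 4.506941
  t * PV_t at t = 3.0000: 6.550786
  t * PV_t at t = 4.0000: 8.463548
  t * PV_t at t = 5.0000: 10.251390
  t * PV_t at t = 6.0000: 11.920221
  t * PV_t at t = 7.0000: 13.475702
  t * PV_t at t = 8.0000: 14.923258
  t * PV_t at t = 9.0000: 16.268087
  t * PV_t at t = 10.0000: 747.313768
Macaulay duration D = 835.999282 / 93.244965 = 8.965624
Modified duration = D / (1 + y/m) = 8.965624 / (1 + 0.032000) = 8.687620

Answer: Modified duration = 8.6876
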